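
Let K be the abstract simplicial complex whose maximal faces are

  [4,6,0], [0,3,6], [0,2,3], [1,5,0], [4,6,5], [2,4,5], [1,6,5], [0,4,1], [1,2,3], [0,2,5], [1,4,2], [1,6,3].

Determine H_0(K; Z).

Fix the vertex order 0 < 1 < 2 < 3 < 4 < 5 < 6 and write every simplex with vertices in increasing order. Then dim K = 2 and the simplices of K are:

  0-simplices (7): [0], [1], [2], [3], [4], [5], [6]
  1-simplices (18): [0,1], [0,2], [0,3], [0,4], [0,5], [0,6], [1,2], [1,3], [1,4], [1,5], [1,6], [2,3], [2,4], [2,5], [3,6], [4,5], [4,6], [5,6]
  2-simplices (12): [0,1,4], [0,1,5], [0,2,3], [0,2,5], [0,3,6], [0,4,6], [1,2,3], [1,2,4], [1,3,6], [1,5,6], [2,4,5], [4,5,6]

giving chain groups C_0 ≅ Z^7, C_1 ≅ Z^18, C_2 ≅ Z^12.

The boundary map ∂_1: C_1 → C_0 sends each edge [p,q] (with p < q) to q − p. For instance
  ∂[1,3] = [3] − [1].
The 7×18 boundary matrix has rank 6 and Smith normal form diag(1,1,1,1,1,1).

Boundary ∂_2: C_2 → C_1 acts by ∂[p,q,r] = [q,r] − [p,r] + [p,q]. For instance
  ∂[1,2,4] = [2,4] − [1,4] + [1,2],
  ∂[0,4,6] = [4,6] − [0,6] + [0,4].
The resulting 18×12 matrix has rank 12, and its Smith normal form has invariant factors (1,1,1,1,1,1,1,1,1,1,1,2).

Computing H_k = (kernel of ∂_k) / (image of ∂_{k+1}):

  H_0: rank C_0 − rank ∂_1 = 7 − 6 = 1, and the invariant factors of ∂_1 are all 1, so H_0 = Z.

H_0 = Z.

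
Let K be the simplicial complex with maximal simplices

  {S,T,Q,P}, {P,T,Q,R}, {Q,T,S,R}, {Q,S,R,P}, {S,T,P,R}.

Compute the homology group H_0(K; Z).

H_0 ≅ Z.

We work with the vertex ordering P < Q < R < S < T. The simplices of K, each written with vertices in increasing order, are:

  0-simplices (5): P, Q, R, S, T
  1-simplices (10): PQ, PR, PS, PT, QR, QS, QT, RS, RT, ST
  2-simplices (10): PQR, PQS, PQT, PRS, PRT, PST, QRS, QRT, QST, RST
  3-simplices (5): PQRS, PQRT, PQST, PRST, QRST

giving chain groups C_0 ≅ Z^5, C_1 ≅ Z^10, C_2 ≅ Z^10, C_3 ≅ Z^5.

Boundary ∂_1: C_1 → C_0 maps an edge to its endpoints' difference, ∂[p,q] = q − p.
The 5×10 boundary matrix has rank 4 and Smith normal form diag(1,1,1,1).

The boundary map ∂_2: C_2 → C_1 acts by ∂[p,q,r] = [q,r] − [p,r] + [p,q]. For instance
  ∂PQS = QS − PS + PQ,
  ∂PST = ST − PT + PS.
This gives a 10×10 integer matrix of rank 6; reducing to Smith normal form yields diagonal entries (1,1,1,1,1,1).

The boundary map ∂_3: C_3 → C_2 sends each 3-simplex σ to the alternating sum Σ_i (−1)^i (σ with its i-th vertex removed). For instance
  ∂PQST = QST − PST + PQT − PQS,
  ∂PQRS = QRS − PRS + PQS − PQR.
This gives a 10×5 integer matrix of rank 4; reducing to Smith normal form yields diagonal entries (1,1,1,1).

Reading off H_k = ker ∂_k / im ∂_{k+1}:

  H_0: rank C_0 − rank ∂_1 = 5 − 4 = 1, and the invariant factors of ∂_1 are all 1, so H_0 ≅ Z.

(K is a triangulation of the 3-sphere S^3.)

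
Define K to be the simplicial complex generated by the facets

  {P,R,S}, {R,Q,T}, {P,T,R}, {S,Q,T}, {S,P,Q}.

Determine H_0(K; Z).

H_0 = Z.

Fix the vertex order P < Q < R < S < T and write every simplex with vertices in increasing order. Then dim K = 2 and the simplices of K are:

  0-simplices (5): P, Q, R, S, T
  1-simplices (10): PQ, PR, PS, PT, QR, QS, QT, RS, RT, ST
  2-simplices (5): PQS, PRS, PRT, QRT, QST

so the chain groups are C_0 ≅ Z^5, C_1 ≅ Z^10, C_2 ≅ Z^5.

The boundary map ∂_1: C_1 → C_0 is given by ∂[p,q] = [q] − [p]. For instance
  ∂QS = S − Q.
This gives a 5×10 integer matrix of rank 4; reducing to Smith normal form yields diagonal entries (1,1,1,1).

The boundary map ∂_2: C_2 → C_1 maps a triangle to the signed sum of its edges. For instance
  ∂QRT = RT − QT + QR,
  ∂PQS = QS − PS + PQ.
The resulting 10×5 matrix has rank 5, and its Smith normal form has invariant factors (1,1,1,1,1).

Reading off H_k = ker ∂_k / im ∂_{k+1}:

  H_0: rank C_0 − rank ∂_1 = 5 − 4 = 1, and the invariant factors of ∂_1 are all 1, so H_0 = Z.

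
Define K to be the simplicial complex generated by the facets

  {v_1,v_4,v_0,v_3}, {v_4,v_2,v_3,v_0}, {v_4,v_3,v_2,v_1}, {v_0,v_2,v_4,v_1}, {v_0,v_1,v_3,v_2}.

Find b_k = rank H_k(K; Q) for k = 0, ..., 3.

K has 5 vertices, 10 edges, 10 triangles, 5 3-simplices.
rank ∂_0 = 0, rank ∂_1 = 4 ⇒ b_0 = 5 − 0 − 4 = 1; all invariant factors of ∂_1 are 1 so no torsion. So H_0 ≅ Z.
rank ∂_1 = 4, rank ∂_2 = 6 ⇒ b_1 = 10 − 4 − 6 = 0; all invariant factors of ∂_2 are 1 so no torsion. So H_1 ≅ 0.
rank ∂_2 = 6, rank ∂_3 = 4 ⇒ b_2 = 10 − 6 − 4 = 0; all invariant factors of ∂_3 are 1 so no torsion. So H_2 ≅ 0.
rank ∂_3 = 4, rank ∂_4 = 0 ⇒ b_3 = 5 − 4 − 0 = 1. So H_3 ≅ Z.

b_0 = 1, b_1 = 0, b_2 = 0, b_3 = 1.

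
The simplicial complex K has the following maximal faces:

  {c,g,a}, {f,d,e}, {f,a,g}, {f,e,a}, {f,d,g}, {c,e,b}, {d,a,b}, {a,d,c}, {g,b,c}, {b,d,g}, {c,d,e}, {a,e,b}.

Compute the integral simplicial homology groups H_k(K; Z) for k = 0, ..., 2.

K has 7 vertices, 18 edges, 12 triangles.
rank ∂_0 = 0, rank ∂_1 = 6 ⇒ b_0 = 7 − 0 − 6 = 1; all invariant factors of ∂_1 are 1 so no torsion. So H_0 = Z.
rank ∂_1 = 6, rank ∂_2 = 12 ⇒ b_1 = 18 − 6 − 12 = 0; ∂_2 has invariant factor(s) [2] giving torsion. So H_1 = Z/2.
rank ∂_2 = 12, rank ∂_3 = 0 ⇒ b_2 = 12 − 12 − 0 = 0. So H_2 = 0.

H_0 = Z,  H_1 = Z/2,  H_2 = 0.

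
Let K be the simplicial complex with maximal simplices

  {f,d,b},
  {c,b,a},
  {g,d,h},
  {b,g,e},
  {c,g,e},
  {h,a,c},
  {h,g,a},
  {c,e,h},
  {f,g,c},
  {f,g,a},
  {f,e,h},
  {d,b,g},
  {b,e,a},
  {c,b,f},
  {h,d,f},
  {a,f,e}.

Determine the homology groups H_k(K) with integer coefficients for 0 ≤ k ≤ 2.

Fix the vertex order a < b < c < d < e < f < g < h and write every simplex with vertices in increasing order. Then dim K = 2 and the simplices of K are:

  0-simplices (8): a, b, c, d, e, f, g, h
  1-simplices (24): ab, ac, ae, af, ag, ah, bc, bd, be, bf, bg, ce, cf, cg, ch, df, dg, dh, ef, eg, eh, fg, fh, gh
  2-simplices (16): abc, abe, ach, aef, afg, agh, bcf, bdf, bdg, beg, ceg, ceh, cfg, dfh, dgh, efh

Hence C_0 ≅ Z^8, C_1 ≅ Z^24, C_2 ≅ Z^16.

The boundary map ∂_1: C_1 → C_0 is given by ∂[p,q] = [q] − [p].
The 8×24 boundary matrix has rank 7 and Smith normal form diag(1,1,1,1,1,1,1).

The boundary map ∂_2: C_2 → C_1 sends each 2-simplex [p,q,r] to [q,r] − [p,r] + [p,q]. For instance
  ∂ceh = eh − ch + ce,
  ∂abc = bc − ac + ab.
This gives a 24×16 integer matrix of rank 15; reducing to Smith normal form yields diagonal entries (1,1,1,1,1,1,1,1,1,1,1,1,1,1,1).

Now H_k = ker ∂_k / im ∂_{k+1}, so:

  H_0: rank C_0 − rank ∂_1 = 8 − 7 = 1, and the invariant factors of ∂_1 are all 1, so H_0 = Z.
  H_1: rank ker ∂_1 − rank ∂_2 = (24 − 7) − 15 = 2, and the invariant factors of ∂_2 are all 1, so H_1 = Z^2.
  H_2: rank ker ∂_2 − rank ∂_3 = (16 − 15) − 0 = 1, and there is no ∂_3, so H_2 = Z.

As a check, the Euler characteristic is 8 − 24 + 16 = 0, which agrees with 1 − 2 + 1 = 0.

H_0 ≅ Z,  H_1 ≅ Z^2,  H_2 ≅ Z.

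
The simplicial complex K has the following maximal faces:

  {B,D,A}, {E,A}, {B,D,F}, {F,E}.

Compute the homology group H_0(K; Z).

Order the vertices as A < B < D < E < F. Listing each simplex with vertices in this order, K has dimension 2 with simplices:

  0-simplices (5): A, B, D, E, F
  1-simplices (7): AB, AD, AE, BD, BF, DF, EF
  2-simplices (2): ABD, BDF

giving chain groups C_0 ≅ Z^5, C_1 ≅ Z^7, C_2 ≅ Z^2.

∂_1: C_1 → C_0 maps an edge to its endpoints' difference, ∂[p,q] = q − p. For instance
  ∂BF = F − B.
The resulting 5×7 matrix has rank 4, and its Smith normal form has invariant factors (1,1,1,1).

∂_2: C_2 → C_1 sends each 2-simplex [p,q,r] to [q,r] − [p,r] + [p,q]. For instance
  ∂ABD = BD − AD + AB,
  ∂BDF = DF − BF + BD.
The 7×2 boundary matrix has rank 2 and Smith normal form diag(1,1).

From H_k ≅ ker(∂_k) / im(∂_{k+1}) we obtain:

  H_0: rank C_0 − rank ∂_1 = 5 − 4 = 1, and the invariant factors of ∂_1 are all 1, so H_0 ≅ Z.

H_0 ≅ Z.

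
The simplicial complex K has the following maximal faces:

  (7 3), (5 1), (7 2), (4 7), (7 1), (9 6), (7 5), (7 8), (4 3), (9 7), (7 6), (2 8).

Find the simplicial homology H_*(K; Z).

Take the total order 1 < 2 < 3 < 4 < 5 < 6 < 7 < 8 < 9 on the vertex set. Then K (dimension 1) consists of the simplices:

  0-simplices (9): [1], [2], [3], [4], [5], [6], [7], [8], [9]
  1-simplices (12): [1,5], [1,7], [2,7], [2,8], [3,4], [3,7], [4,7], [5,7], [6,7], [6,9], [7,8], [7,9]

Hence C_0 ≅ Z^9, C_1 ≅ Z^12.

∂_1: C_1 → C_0 maps an edge to its endpoints' difference, ∂[p,q] = q − p.
The resulting 9×12 matrix has rank 8, and its Smith normal form has invariant factors (1,1,1,1,1,1,1,1).

Reading off H_k = ker ∂_k / im ∂_{k+1}:

  H_0: rank C_0 − rank ∂_1 = 9 − 8 = 1, and the invariant factors of ∂_1 are all 1, so H_0 = Z.
  H_1: rank ker ∂_1 − rank ∂_2 = (12 − 8) − 0 = 4, and there is no ∂_2, so H_1 = Z^4.

H_0 = Z,  H_1 = Z^4.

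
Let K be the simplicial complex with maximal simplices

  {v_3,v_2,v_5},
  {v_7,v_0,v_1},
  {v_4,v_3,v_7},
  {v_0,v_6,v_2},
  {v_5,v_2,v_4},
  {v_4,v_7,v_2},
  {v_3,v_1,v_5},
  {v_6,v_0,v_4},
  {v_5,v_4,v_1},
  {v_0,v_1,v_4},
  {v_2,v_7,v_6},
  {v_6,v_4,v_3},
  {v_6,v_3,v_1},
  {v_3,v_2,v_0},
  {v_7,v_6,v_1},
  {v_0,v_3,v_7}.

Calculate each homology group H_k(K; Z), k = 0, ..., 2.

H_0 = Z,  H_1 = Z^2,  H_2 = Z.

Take the total order v_0 < v_1 < v_2 < v_3 < v_4 < v_5 < v_6 < v_7 on the vertex set. Then K (dimension 2) consists of the simplices:

  0-simplices (8): [v_0], [v_1], [v_2], [v_3], [v_4], [v_5], [v_6], [v_7]
  1-simplices (24): (24 of them)
  2-simplices (16): (16 of them)

Hence C_0 ≅ Z^8, C_1 ≅ Z^24, C_2 ≅ Z^16.

∂_1: C_1 → C_0 maps an edge to its endpoints' difference, ∂[p,q] = q − p.
As a 8×24 matrix over Z this has rank 7, with invariant factors (1,1,1,1,1,1,1).

Boundary ∂_2: C_2 → C_1 maps a triangle to the signed sum of its edges. For instance
  ∂[v_2,v_4,v_5] = [v_4,v_5] − [v_2,v_5] + [v_2,v_4],
  ∂[v_1,v_3,v_6] = [v_3,v_6] − [v_1,v_6] + [v_1,v_3].
The 24×16 boundary matrix has rank 15 and Smith normal form diag(1,1,1,1,1,1,1,1,1,1,1,1,1,1,1).

From H_k ≅ ker(∂_k) / im(∂_{k+1}) we obtain:

  H_0: rank C_0 − rank ∂_1 = 8 − 7 = 1, and the invariant factors of ∂_1 are all 1, so H_0 = Z.
  H_1: rank ker ∂_1 − rank ∂_2 = (24 − 7) − 15 = 2, and the invariant factors of ∂_2 are all 1, so H_1 = Z^2.
  H_2: rank ker ∂_2 − rank ∂_3 = (16 − 15) − 0 = 1, and there is no ∂_3, so H_2 = Z.

As a check, the Euler characteristic is 8 − 24 + 16 = 0, which agrees with 1 − 2 + 1 = 0.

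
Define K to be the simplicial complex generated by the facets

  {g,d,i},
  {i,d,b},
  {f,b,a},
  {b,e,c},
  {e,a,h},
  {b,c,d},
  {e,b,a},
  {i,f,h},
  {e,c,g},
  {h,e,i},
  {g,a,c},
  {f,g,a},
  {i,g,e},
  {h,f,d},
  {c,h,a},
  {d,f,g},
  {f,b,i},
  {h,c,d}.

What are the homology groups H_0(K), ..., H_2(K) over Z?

H_0 = Z,  H_1 = Z ⊕ Z/2Z,  H_2 = 0.

Take the total order a < b < c < d < e < f < g < h < i on the vertex set. Then K (dimension 2) consists of the simplices:

  0-simplices (9): a, b, c, d, e, f, g, h, i
  1-simplices (27): ab, ac, ae, af, ag, ah, bc, bd, be, bf, bi, cd, ce, cg, ch, df, dg, dh, di, eg, eh, ei, fg, fh, fi, gi, hi
  2-simplices (18): abe, abf, acg, ach, aeh, afg, bcd, bce, bdi, bfi, cdh, ceg, dfg, dfh, dgi, egi, ehi, fhi

Hence C_0 ≅ Z^9, C_1 ≅ Z^27, C_2 ≅ Z^18.

The boundary map ∂_1: C_1 → C_0 sends each edge [p,q] (with p < q) to q − p.
The 9×27 boundary matrix has rank 8 and Smith normal form diag(1,1,1,1,1,1,1,1).

∂_2: C_2 → C_1 acts by ∂[p,q,r] = [q,r] − [p,r] + [p,q]. For instance
  ∂cdh = dh − ch + cd,
  ∂dgi = gi − di + dg.
The 27×18 boundary matrix has rank 18 and Smith normal form diag(1,1,1,1,1,1,1,1,1,1,1,1,1,1,1,1,1,2).

Reading off H_k = ker ∂_k / im ∂_{k+1}:

  H_0: rank C_0 − rank ∂_1 = 9 − 8 = 1, and the invariant factors of ∂_1 are all 1, so H_0 ≅ Z.
  H_1: rank ker ∂_1 − rank ∂_2 = (27 − 8) − 18 = 1, and ∂_2 has invariant factor 2 > 1, so H_1 ≅ Z ⊕ Z/2Z.
  H_2: rank ker ∂_2 − rank ∂_3 = (18 − 18) − 0 = 0, and there is no ∂_3, so H_2 ≅ 0.

As a check, the Euler characteristic is 9 − 27 + 18 = 0, which agrees with 1 − 1 + 0 = 0.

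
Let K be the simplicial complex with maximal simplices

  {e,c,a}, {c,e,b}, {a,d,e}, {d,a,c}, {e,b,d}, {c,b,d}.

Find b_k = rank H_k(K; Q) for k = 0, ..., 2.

b_0 = 1, b_1 = 0, b_2 = 1.

Fix the vertex order a < b < c < d < e and write every simplex with vertices in increasing order. Then dim K = 2 and the simplices of K are:

  0-simplices (5): a, b, c, d, e
  1-simplices (9): ac, ad, ae, bc, bd, be, cd, ce, de
  2-simplices (6): acd, ace, ade, bcd, bce, bde

Hence C_0 ≅ Z^5, C_1 ≅ Z^9, C_2 ≅ Z^6.

Boundary ∂_1: C_1 → C_0 sends each edge [p,q] (with p < q) to q − p. For instance
  ∂de = e − d.
The 5×9 boundary matrix has rank 4 and Smith normal form diag(1,1,1,1).

∂_2: C_2 → C_1 sends each 2-simplex [p,q,r] to [q,r] − [p,r] + [p,q]. For instance
  ∂ace = ce − ae + ac,
  ∂acd = cd − ad + ac.
The 9×6 boundary matrix has rank 5 and Smith normal form diag(1,1,1,1,1).

Now H_k = ker ∂_k / im ∂_{k+1}, so:

  H_0: rank C_0 − rank ∂_1 = 5 − 4 = 1, and the invariant factors of ∂_1 are all 1, so H_0 = Z.
  H_1: rank ker ∂_1 − rank ∂_2 = (9 − 4) − 5 = 0, and the invariant factors of ∂_2 are all 1, so H_1 = 0.
  H_2: rank ker ∂_2 − rank ∂_3 = (6 − 5) − 0 = 1, and there is no ∂_3, so H_2 = Z.

As a check, the Euler characteristic is 5 − 9 + 6 = 2, which agrees with 1 − 0 + 1 = 2.

Hence the Betti numbers are b_0 = 1, b_1 = 0, b_2 = 1.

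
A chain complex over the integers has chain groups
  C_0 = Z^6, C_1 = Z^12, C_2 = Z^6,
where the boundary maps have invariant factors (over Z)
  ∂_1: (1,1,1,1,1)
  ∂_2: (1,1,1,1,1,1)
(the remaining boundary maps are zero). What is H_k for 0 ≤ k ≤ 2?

H_0 ≅ Z,  H_1 ≅ Z,  H_2 = 0.

H_0: b_0 = 6 − 0 − 5 = 1; torsion from ∂_1 factors > 1: none. So H_0 ≅ Z.
H_1: b_1 = 12 − 5 − 6 = 1; torsion from ∂_2 factors > 1: none. So H_1 ≅ Z.
H_2: b_2 = 6 − 6 − 0 = 0; torsion from ∂_3 factors > 1: none. So H_2 ≅ 0.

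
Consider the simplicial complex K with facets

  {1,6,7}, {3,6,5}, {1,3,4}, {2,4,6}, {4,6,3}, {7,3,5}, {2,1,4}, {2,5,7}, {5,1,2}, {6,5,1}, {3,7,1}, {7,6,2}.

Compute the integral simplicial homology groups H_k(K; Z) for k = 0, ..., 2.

Order the vertices as 1 < 2 < 3 < 4 < 5 < 6 < 7. Listing each simplex with vertices in this order, K has dimension 2 with simplices:

  0-simplices (7): [1], [2], [3], [4], [5], [6], [7]
  1-simplices (18): [1,2], [1,3], [1,4], [1,5], [1,6], [1,7], [2,4], [2,5], [2,6], [2,7], [3,4], [3,5], [3,6], [3,7], [4,6], [5,6], [5,7], [6,7]
  2-simplices (12): [1,2,4], [1,2,5], [1,3,4], [1,3,7], [1,5,6], [1,6,7], [2,4,6], [2,5,7], [2,6,7], [3,4,6], [3,5,6], [3,5,7]

Hence C_0 ≅ Z^7, C_1 ≅ Z^18, C_2 ≅ Z^12.

The boundary map ∂_1: C_1 → C_0 is given by ∂[p,q] = [q] − [p]. For instance
  ∂[3,5] = [5] − [3].
The resulting 7×18 matrix has rank 6, and its Smith normal form has invariant factors (1,1,1,1,1,1).

The boundary map ∂_2: C_2 → C_1 maps a triangle to the signed sum of its edges. For instance
  ∂[2,6,7] = [6,7] − [2,7] + [2,6],
  ∂[3,5,7] = [5,7] − [3,7] + [3,5].
This gives a 18×12 integer matrix of rank 12; reducing to Smith normal form yields diagonal entries (1,1,1,1,1,1,1,1,1,1,1,2).

Computing H_k = (kernel of ∂_k) / (image of ∂_{k+1}):

  H_0: rank C_0 − rank ∂_1 = 7 − 6 = 1, and the invariant factors of ∂_1 are all 1, so H_0 = Z.
  H_1: rank ker ∂_1 − rank ∂_2 = (18 − 6) − 12 = 0, and ∂_2 has invariant factor 2 > 1, so H_1 = Z/2.
  H_2: rank ker ∂_2 − rank ∂_3 = (12 − 12) − 0 = 0, and there is no ∂_3, so H_2 = 0.

(K is a triangulation of the real projective plane RP^2.)

H_0 ≅ Z,  H_1 ≅ Z/2,  H_2 = 0.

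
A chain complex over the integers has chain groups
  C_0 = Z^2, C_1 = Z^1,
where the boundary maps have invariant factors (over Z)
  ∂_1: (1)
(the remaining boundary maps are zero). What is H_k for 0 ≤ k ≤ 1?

H_0 = Z,  H_1 = 0.

H_0: b_0 = 2 − 0 − 1 = 1; torsion from ∂_1 factors > 1: none. So H_0 = Z.
H_1: b_1 = 1 − 1 − 0 = 0; torsion from ∂_2 factors > 1: none. So H_1 = 0.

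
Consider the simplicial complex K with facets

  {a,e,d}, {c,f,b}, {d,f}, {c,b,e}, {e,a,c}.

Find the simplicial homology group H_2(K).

H_2 ≅ 0.

Take the total order a < b < c < d < e < f on the vertex set. Then K (dimension 2) consists of the simplices:

  0-simplices (6): a, b, c, d, e, f
  1-simplices (10): ac, ad, ae, bc, be, bf, ce, cf, de, df
  2-simplices (4): ace, ade, bce, bcf

giving chain groups C_0 ≅ Z^6, C_1 ≅ Z^10, C_2 ≅ Z^4.

The boundary map ∂_1: C_1 → C_0 sends each edge [p,q] (with p < q) to q − p.
This gives a 6×10 integer matrix of rank 5; reducing to Smith normal form yields diagonal entries (1,1,1,1,1).

Boundary ∂_2: C_2 → C_1 acts by ∂[p,q,r] = [q,r] − [p,r] + [p,q]. For instance
  ∂bce = ce − be + bc,
  ∂bcf = cf − bf + bc.
The resulting 10×4 matrix has rank 4, and its Smith normal form has invariant factors (1,1,1,1).

Now H_k = ker ∂_k / im ∂_{k+1}, so:

  H_2: rank ker ∂_2 − rank ∂_3 = (4 − 4) − 0 = 0, and there is no ∂_3, so H_2 ≅ 0.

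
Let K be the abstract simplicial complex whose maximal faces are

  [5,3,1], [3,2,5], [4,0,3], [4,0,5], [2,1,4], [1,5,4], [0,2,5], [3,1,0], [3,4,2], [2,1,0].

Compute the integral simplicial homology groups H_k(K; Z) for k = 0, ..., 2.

H_0 ≅ Z,  H_1 ≅ Z/2,  H_2 = 0.

Take the total order 0 < 1 < 2 < 3 < 4 < 5 on the vertex set. Then K (dimension 2) consists of the simplices:

  0-simplices (6): [0], [1], [2], [3], [4], [5]
  1-simplices (15): [0,1], [0,2], [0,3], [0,4], [0,5], [1,2], [1,3], [1,4], [1,5], [2,3], [2,4], [2,5], [3,4], [3,5], [4,5]
  2-simplices (10): [0,1,2], [0,1,3], [0,2,5], [0,3,4], [0,4,5], [1,2,4], [1,3,5], [1,4,5], [2,3,4], [2,3,5]

so the chain groups are C_0 ≅ Z^6, C_1 ≅ Z^15, C_2 ≅ Z^10.

∂_1: C_1 → C_0 sends each edge [p,q] (with p < q) to q − p. For instance
  ∂[2,4] = [4] − [2].
The resulting 6×15 matrix has rank 5, and its Smith normal form has invariant factors (1,1,1,1,1).

The boundary map ∂_2: C_2 → C_1 sends each 2-simplex [p,q,r] to [q,r] − [p,r] + [p,q]. For instance
  ∂[1,2,4] = [2,4] − [1,4] + [1,2],
  ∂[0,3,4] = [3,4] − [0,4] + [0,3].
This gives a 15×10 integer matrix of rank 10; reducing to Smith normal form yields diagonal entries (1,1,1,1,1,1,1,1,1,2).

Now H_k = ker ∂_k / im ∂_{k+1}, so:

  H_0: rank C_0 − rank ∂_1 = 6 − 5 = 1, and the invariant factors of ∂_1 are all 1, so H_0 ≅ Z.
  H_1: rank ker ∂_1 − rank ∂_2 = (15 − 5) − 10 = 0, and ∂_2 has invariant factor 2 > 1, so H_1 ≅ Z/2.
  H_2: rank ker ∂_2 − rank ∂_3 = (10 − 10) − 0 = 0, and there is no ∂_3, so H_2 ≅ 0.

As a check, the Euler characteristic is 6 − 15 + 10 = 1, which agrees with 1 − 0 + 0 = 1.
(K is a triangulation of the real projective plane RP^2.)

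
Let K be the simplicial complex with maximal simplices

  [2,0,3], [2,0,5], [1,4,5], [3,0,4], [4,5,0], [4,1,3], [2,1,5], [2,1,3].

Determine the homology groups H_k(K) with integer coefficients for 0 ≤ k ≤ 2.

H_0 ≅ Z,  H_1 = 0,  H_2 ≅ Z.

Order the vertices as 0 < 1 < 2 < 3 < 4 < 5. Listing each simplex with vertices in this order, K has dimension 2 with simplices:

  0-simplices (6): [0], [1], [2], [3], [4], [5]
  1-simplices (12): [0,2], [0,3], [0,4], [0,5], [1,2], [1,3], [1,4], [1,5], [2,3], [2,5], [3,4], [4,5]
  2-simplices (8): [0,2,3], [0,2,5], [0,3,4], [0,4,5], [1,2,3], [1,2,5], [1,3,4], [1,4,5]

Hence C_0 ≅ Z^6, C_1 ≅ Z^12, C_2 ≅ Z^8.

The boundary map ∂_1: C_1 → C_0 is given by ∂[p,q] = [q] − [p].
The 6×12 boundary matrix has rank 5 and Smith normal form diag(1,1,1,1,1).

The boundary map ∂_2: C_2 → C_1 sends each 2-simplex [p,q,r] to [q,r] − [p,r] + [p,q]. For instance
  ∂[0,4,5] = [4,5] − [0,5] + [0,4],
  ∂[1,4,5] = [4,5] − [1,5] + [1,4].
This gives a 12×8 integer matrix of rank 7; reducing to Smith normal form yields diagonal entries (1,1,1,1,1,1,1).

From H_k ≅ ker(∂_k) / im(∂_{k+1}) we obtain:

  H_0: rank C_0 − rank ∂_1 = 6 − 5 = 1, and the invariant factors of ∂_1 are all 1, so H_0 = Z.
  H_1: rank ker ∂_1 − rank ∂_2 = (12 − 5) − 7 = 0, and the invariant factors of ∂_2 are all 1, so H_1 = 0.
  H_2: rank ker ∂_2 − rank ∂_3 = (8 − 7) − 0 = 1, and there is no ∂_3, so H_2 = Z.

As a check, the Euler characteristic is 6 − 12 + 8 = 2, which agrees with 1 − 0 + 1 = 2.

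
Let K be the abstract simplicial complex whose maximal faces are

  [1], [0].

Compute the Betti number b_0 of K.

b_0 = 2.

Take the total order 0 < 1 on the vertex set. Then K (dimension 0) consists of the simplices:

  0-simplices (2): [0], [1]

Hence C_0 ≅ Z^2.

Now H_k = ker ∂_k / im ∂_{k+1}, so:

  H_0: rank C_0 − rank ∂_1 = 2 − 0 = 2, and there is no ∂_1, so H_0 = Z^2.

(K is a triangulation of a set of 2 points.)

Hence the Betti numbers are b_0 = 2.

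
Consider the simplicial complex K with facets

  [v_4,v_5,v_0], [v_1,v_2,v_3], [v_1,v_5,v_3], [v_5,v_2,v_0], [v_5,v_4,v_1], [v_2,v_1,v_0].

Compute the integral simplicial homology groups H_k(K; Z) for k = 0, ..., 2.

H_0 = Z,  H_1 = Z,  H_2 = 0.

Take the total order v_0 < v_1 < v_2 < v_3 < v_4 < v_5 on the vertex set. Then K (dimension 2) consists of the simplices:

  0-simplices (6): [v_0], [v_1], [v_2], [v_3], [v_4], [v_5]
  1-simplices (12): [v_0,v_1], [v_0,v_2], [v_0,v_4], [v_0,v_5], [v_1,v_2], [v_1,v_3], [v_1,v_4], [v_1,v_5], [v_2,v_3], [v_2,v_5], [v_3,v_5], [v_4,v_5]
  2-simplices (6): [v_0,v_1,v_2], [v_0,v_2,v_5], [v_0,v_4,v_5], [v_1,v_2,v_3], [v_1,v_3,v_5], [v_1,v_4,v_5]

so the chain groups are C_0 ≅ Z^6, C_1 ≅ Z^12, C_2 ≅ Z^6.

Boundary ∂_1: C_1 → C_0 sends each edge [p,q] (with p < q) to q − p.
The 6×12 boundary matrix has rank 5 and Smith normal form diag(1,1,1,1,1).

The boundary map ∂_2: C_2 → C_1 sends each 2-simplex [p,q,r] to [q,r] − [p,r] + [p,q]. For instance
  ∂[v_1,v_2,v_3] = [v_2,v_3] − [v_1,v_3] + [v_1,v_2],
  ∂[v_1,v_3,v_5] = [v_3,v_5] − [v_1,v_5] + [v_1,v_3].
This gives a 12×6 integer matrix of rank 6; reducing to Smith normal form yields diagonal entries (1,1,1,1,1,1).

From H_k ≅ ker(∂_k) / im(∂_{k+1}) we obtain:

  H_0: rank C_0 − rank ∂_1 = 6 − 5 = 1, and the invariant factors of ∂_1 are all 1, so H_0 = Z.
  H_1: rank ker ∂_1 − rank ∂_2 = (12 − 5) − 6 = 1, and the invariant factors of ∂_2 are all 1, so H_1 = Z.
  H_2: rank ker ∂_2 − rank ∂_3 = (6 − 6) − 0 = 0, and there is no ∂_3, so H_2 = 0.

(K is a triangulation of the cylinder S^1 x I.)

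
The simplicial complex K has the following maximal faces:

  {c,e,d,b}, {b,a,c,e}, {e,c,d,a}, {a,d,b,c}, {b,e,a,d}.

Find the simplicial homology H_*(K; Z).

H_0 ≅ Z,  H_1 = 0,  H_2 = 0,  H_3 ≅ Z.

We work with the vertex ordering a < b < c < d < e. The simplices of K, each written with vertices in increasing order, are:

  0-simplices (5): a, b, c, d, e
  1-simplices (10): ab, ac, ad, ae, bc, bd, be, cd, ce, de
  2-simplices (10): abc, abd, abe, acd, ace, ade, bcd, bce, bde, cde
  3-simplices (5): abcd, abce, abde, acde, bcde

Hence C_0 ≅ Z^5, C_1 ≅ Z^10, C_2 ≅ Z^10, C_3 ≅ Z^5.

∂_1: C_1 → C_0 is given by ∂[p,q] = [q] − [p].
This gives a 5×10 integer matrix of rank 4; reducing to Smith normal form yields diagonal entries (1,1,1,1).

The boundary map ∂_2: C_2 → C_1 acts by ∂[p,q,r] = [q,r] − [p,r] + [p,q]. For instance
  ∂bde = de − be + bd,
  ∂ace = ce − ae + ac.
As a 10×10 matrix over Z this has rank 6, with invariant factors (1,1,1,1,1,1).

Boundary ∂_3: C_3 → C_2 sends each 3-simplex σ to the alternating sum Σ_i (−1)^i (σ with its i-th vertex removed). For instance
  ∂abcd = bcd − acd + abd − abc,
  ∂abde = bde − ade + abe − abd.
As a 10×5 matrix over Z this has rank 4, with invariant factors (1,1,1,1).

Computing H_k = (kernel of ∂_k) / (image of ∂_{k+1}):

  H_0: rank C_0 − rank ∂_1 = 5 − 4 = 1, and the invariant factors of ∂_1 are all 1, so H_0 ≅ Z.
  H_1: rank ker ∂_1 − rank ∂_2 = (10 − 4) − 6 = 0, and the invariant factors of ∂_2 are all 1, so H_1 ≅ 0.
  H_2: rank ker ∂_2 − rank ∂_3 = (10 − 6) − 4 = 0, and the invariant factors of ∂_3 are all 1, so H_2 ≅ 0.
  H_3: rank ker ∂_3 − rank ∂_4 = (5 − 4) − 0 = 1, and there is no ∂_4, so H_3 ≅ Z.

As a check, the Euler characteristic is 5 − 10 + 10 − 5 = 0, which agrees with 1 − 0 + 0 − 1 = 0.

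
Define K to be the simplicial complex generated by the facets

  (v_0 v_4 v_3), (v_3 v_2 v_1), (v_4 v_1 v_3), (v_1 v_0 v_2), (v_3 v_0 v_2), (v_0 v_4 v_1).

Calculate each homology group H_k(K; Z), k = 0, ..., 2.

H_0 = Z,  H_1 = 0,  H_2 = Z.

Fix the vertex order v_0 < v_1 < v_2 < v_3 < v_4 and write every simplex with vertices in increasing order. Then dim K = 2 and the simplices of K are:

  0-simplices (5): [v_0], [v_1], [v_2], [v_3], [v_4]
  1-simplices (9): [v_0,v_1], [v_0,v_2], [v_0,v_3], [v_0,v_4], [v_1,v_2], [v_1,v_3], [v_1,v_4], [v_2,v_3], [v_3,v_4]
  2-simplices (6): [v_0,v_1,v_2], [v_0,v_1,v_4], [v_0,v_2,v_3], [v_0,v_3,v_4], [v_1,v_2,v_3], [v_1,v_3,v_4]

so the chain groups are C_0 ≅ Z^5, C_1 ≅ Z^9, C_2 ≅ Z^6.

Boundary ∂_1: C_1 → C_0 maps an edge to its endpoints' difference, ∂[p,q] = q − p. For instance
  ∂[v_0,v_3] = [v_3] − [v_0].
The resulting 5×9 matrix has rank 4, and its Smith normal form has invariant factors (1,1,1,1).

Boundary ∂_2: C_2 → C_1 maps a triangle to the signed sum of its edges. For instance
  ∂[v_1,v_2,v_3] = [v_2,v_3] − [v_1,v_3] + [v_1,v_2],
  ∂[v_0,v_3,v_4] = [v_3,v_4] − [v_0,v_4] + [v_0,v_3].
The 9×6 boundary matrix has rank 5 and Smith normal form diag(1,1,1,1,1).

Computing H_k = (kernel of ∂_k) / (image of ∂_{k+1}):

  H_0: rank C_0 − rank ∂_1 = 5 − 4 = 1, and the invariant factors of ∂_1 are all 1, so H_0 ≅ Z.
  H_1: rank ker ∂_1 − rank ∂_2 = (9 − 4) − 5 = 0, and the invariant factors of ∂_2 are all 1, so H_1 ≅ 0.
  H_2: rank ker ∂_2 − rank ∂_3 = (6 − 5) − 0 = 1, and there is no ∂_3, so H_2 ≅ Z.

As a check, the Euler characteristic is 5 − 9 + 6 = 2, which agrees with 1 − 0 + 1 = 2.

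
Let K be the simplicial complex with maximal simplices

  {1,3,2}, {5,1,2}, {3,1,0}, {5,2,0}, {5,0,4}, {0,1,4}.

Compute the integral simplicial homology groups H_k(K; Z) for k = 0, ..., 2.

Order the vertices as 0 < 1 < 2 < 3 < 4 < 5. Listing each simplex with vertices in this order, K has dimension 2 with simplices:

  0-simplices (6): [0], [1], [2], [3], [4], [5]
  1-simplices (12): [0,1], [0,2], [0,3], [0,4], [0,5], [1,2], [1,3], [1,4], [1,5], [2,3], [2,5], [4,5]
  2-simplices (6): [0,1,3], [0,1,4], [0,2,5], [0,4,5], [1,2,3], [1,2,5]

so the chain groups are C_0 ≅ Z^6, C_1 ≅ Z^12, C_2 ≅ Z^6.

∂_1: C_1 → C_0 maps an edge to its endpoints' difference, ∂[p,q] = q − p.
As a 6×12 matrix over Z this has rank 5, with invariant factors (1,1,1,1,1).

Boundary ∂_2: C_2 → C_1 sends each 2-simplex [p,q,r] to [q,r] − [p,r] + [p,q]. For instance
  ∂[0,4,5] = [4,5] − [0,5] + [0,4],
  ∂[1,2,3] = [2,3] − [1,3] + [1,2].
The 12×6 boundary matrix has rank 6 and Smith normal form diag(1,1,1,1,1,1).

Now H_k = ker ∂_k / im ∂_{k+1}, so:

  H_0: rank C_0 − rank ∂_1 = 6 − 5 = 1, and the invariant factors of ∂_1 are all 1, so H_0 ≅ Z.
  H_1: rank ker ∂_1 − rank ∂_2 = (12 − 5) − 6 = 1, and the invariant factors of ∂_2 are all 1, so H_1 ≅ Z.
  H_2: rank ker ∂_2 − rank ∂_3 = (6 − 6) − 0 = 0, and there is no ∂_3, so H_2 ≅ 0.

H_0 = Z,  H_1 = Z,  H_2 = 0.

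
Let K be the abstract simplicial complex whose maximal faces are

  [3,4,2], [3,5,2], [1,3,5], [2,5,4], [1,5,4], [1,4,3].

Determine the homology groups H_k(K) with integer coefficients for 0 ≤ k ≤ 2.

Fix the vertex order 1 < 2 < 3 < 4 < 5 and write every simplex with vertices in increasing order. Then dim K = 2 and the simplices of K are:

  0-simplices (5): [1], [2], [3], [4], [5]
  1-simplices (9): [1,3], [1,4], [1,5], [2,3], [2,4], [2,5], [3,4], [3,5], [4,5]
  2-simplices (6): [1,3,4], [1,3,5], [1,4,5], [2,3,4], [2,3,5], [2,4,5]

so the chain groups are C_0 ≅ Z^5, C_1 ≅ Z^9, C_2 ≅ Z^6.

The boundary map ∂_1: C_1 → C_0 sends each edge [p,q] (with p < q) to q − p.
As a 5×9 matrix over Z this has rank 4, with invariant factors (1,1,1,1).

Boundary ∂_2: C_2 → C_1 maps a triangle to the signed sum of its edges. For instance
  ∂[2,4,5] = [4,5] − [2,5] + [2,4],
  ∂[1,3,4] = [3,4] − [1,4] + [1,3].
The resulting 9×6 matrix has rank 5, and its Smith normal form has invariant factors (1,1,1,1,1).

Computing H_k = (kernel of ∂_k) / (image of ∂_{k+1}):

  H_0: rank C_0 − rank ∂_1 = 5 − 4 = 1, and the invariant factors of ∂_1 are all 1, so H_0 ≅ Z.
  H_1: rank ker ∂_1 − rank ∂_2 = (9 − 4) − 5 = 0, and the invariant factors of ∂_2 are all 1, so H_1 ≅ 0.
  H_2: rank ker ∂_2 − rank ∂_3 = (6 − 5) − 0 = 1, and there is no ∂_3, so H_2 ≅ Z.

H_0 ≅ Z,  H_1 = 0,  H_2 ≅ Z.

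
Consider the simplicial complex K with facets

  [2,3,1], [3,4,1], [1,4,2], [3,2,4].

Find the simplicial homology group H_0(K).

H_0 = Z.

We work with the vertex ordering 1 < 2 < 3 < 4. The simplices of K, each written with vertices in increasing order, are:

  0-simplices (4): [1], [2], [3], [4]
  1-simplices (6): [1,2], [1,3], [1,4], [2,3], [2,4], [3,4]
  2-simplices (4): [1,2,3], [1,2,4], [1,3,4], [2,3,4]

Hence C_0 ≅ Z^4, C_1 ≅ Z^6, C_2 ≅ Z^4.

Boundary ∂_1: C_1 → C_0 maps an edge to its endpoints' difference, ∂[p,q] = q − p. For instance
  ∂[2,3] = [3] − [2].
This gives a 4×6 integer matrix of rank 3; reducing to Smith normal form yields diagonal entries (1,1,1).

∂_2: C_2 → C_1 maps a triangle to the signed sum of its edges. For instance
  ∂[1,2,4] = [2,4] − [1,4] + [1,2],
  ∂[2,3,4] = [3,4] − [2,4] + [2,3].
As a 6×4 matrix over Z this has rank 3, with invariant factors (1,1,1).

Reading off H_k = ker ∂_k / im ∂_{k+1}:

  H_0: rank C_0 − rank ∂_1 = 4 − 3 = 1, and the invariant factors of ∂_1 are all 1, so H_0 ≅ Z.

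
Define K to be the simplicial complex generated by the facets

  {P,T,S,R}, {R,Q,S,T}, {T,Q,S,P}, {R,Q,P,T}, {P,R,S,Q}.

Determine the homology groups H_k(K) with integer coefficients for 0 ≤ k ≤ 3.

H_0 = Z,  H_1 = 0,  H_2 = 0,  H_3 = Z.

We work with the vertex ordering P < Q < R < S < T. The simplices of K, each written with vertices in increasing order, are:

  0-simplices (5): P, Q, R, S, T
  1-simplices (10): PQ, PR, PS, PT, QR, QS, QT, RS, RT, ST
  2-simplices (10): PQR, PQS, PQT, PRS, PRT, PST, QRS, QRT, QST, RST
  3-simplices (5): PQRS, PQRT, PQST, PRST, QRST

Hence C_0 ≅ Z^5, C_1 ≅ Z^10, C_2 ≅ Z^10, C_3 ≅ Z^5.

∂_1: C_1 → C_0 is given by ∂[p,q] = [q] − [p].
As a 5×10 matrix over Z this has rank 4, with invariant factors (1,1,1,1).

Boundary ∂_2: C_2 → C_1 sends each 2-simplex [p,q,r] to [q,r] − [p,r] + [p,q]. For instance
  ∂PQT = QT − PT + PQ,
  ∂QST = ST − QT + QS.
This gives a 10×10 integer matrix of rank 6; reducing to Smith normal form yields diagonal entries (1,1,1,1,1,1).

∂_3: C_3 → C_2 sends each 3-simplex σ to the alternating sum Σ_i (−1)^i (σ with its i-th vertex removed). For instance
  ∂PQST = QST − PST + PQT − PQS,
  ∂PQRT = QRT − PRT + PQT − PQR.
This gives a 10×5 integer matrix of rank 4; reducing to Smith normal form yields diagonal entries (1,1,1,1).

Now H_k = ker ∂_k / im ∂_{k+1}, so:

  H_0: rank C_0 − rank ∂_1 = 5 − 4 = 1, and the invariant factors of ∂_1 are all 1, so H_0 ≅ Z.
  H_1: rank ker ∂_1 − rank ∂_2 = (10 − 4) − 6 = 0, and the invariant factors of ∂_2 are all 1, so H_1 ≅ 0.
  H_2: rank ker ∂_2 − rank ∂_3 = (10 − 6) − 4 = 0, and the invariant factors of ∂_3 are all 1, so H_2 ≅ 0.
  H_3: rank ker ∂_3 − rank ∂_4 = (5 − 4) − 0 = 1, and there is no ∂_4, so H_3 ≅ Z.

(K is a triangulation of the 3-sphere S^3.)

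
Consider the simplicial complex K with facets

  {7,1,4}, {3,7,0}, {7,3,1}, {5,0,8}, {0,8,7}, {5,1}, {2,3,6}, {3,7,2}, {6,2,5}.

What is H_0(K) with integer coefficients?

H_0 ≅ Z.

We work with the vertex ordering 0 < 1 < 2 < 3 < 4 < 5 < 6 < 7 < 8. The simplices of K, each written with vertices in increasing order, are:

  0-simplices (9): [0], [1], [2], [3], [4], [5], [6], [7], [8]
  1-simplices (18): [0,3], [0,5], [0,7], [0,8], [1,3], [1,4], [1,5], [1,7], [2,3], [2,5], [2,6], [2,7], [3,6], [3,7], [4,7], [5,6], [5,8], [7,8]
  2-simplices (8): [0,3,7], [0,5,8], [0,7,8], [1,3,7], [1,4,7], [2,3,6], [2,3,7], [2,5,6]

Hence C_0 ≅ Z^9, C_1 ≅ Z^18, C_2 ≅ Z^8.

The boundary map ∂_1: C_1 → C_0 maps an edge to its endpoints' difference, ∂[p,q] = q − p. For instance
  ∂[3,7] = [7] − [3].
The resulting 9×18 matrix has rank 8, and its Smith normal form has invariant factors (1,1,1,1,1,1,1,1).

The boundary map ∂_2: C_2 → C_1 acts by ∂[p,q,r] = [q,r] − [p,r] + [p,q]. For instance
  ∂[2,3,7] = [3,7] − [2,7] + [2,3],
  ∂[1,4,7] = [4,7] − [1,7] + [1,4].
The resulting 18×8 matrix has rank 8, and its Smith normal form has invariant factors (1,1,1,1,1,1,1,1).

From H_k ≅ ker(∂_k) / im(∂_{k+1}) we obtain:

  H_0: rank C_0 − rank ∂_1 = 9 − 8 = 1, and the invariant factors of ∂_1 are all 1, so H_0 ≅ Z.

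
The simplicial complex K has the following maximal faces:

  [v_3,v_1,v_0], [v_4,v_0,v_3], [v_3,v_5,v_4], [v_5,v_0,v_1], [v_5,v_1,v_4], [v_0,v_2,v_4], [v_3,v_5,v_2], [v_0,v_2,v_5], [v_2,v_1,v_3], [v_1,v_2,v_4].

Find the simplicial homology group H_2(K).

H_2 ≅ 0.

Order the vertices as v_0 < v_1 < v_2 < v_3 < v_4 < v_5. Listing each simplex with vertices in this order, K has dimension 2 with simplices:

  0-simplices (6): [v_0], [v_1], [v_2], [v_3], [v_4], [v_5]
  1-simplices (15): (15 of them)
  2-simplices (10): [v_0,v_1,v_3], [v_0,v_1,v_5], [v_0,v_2,v_4], [v_0,v_2,v_5], [v_0,v_3,v_4], [v_1,v_2,v_3], [v_1,v_2,v_4], [v_1,v_4,v_5], [v_2,v_3,v_5], [v_3,v_4,v_5]

so the chain groups are C_0 ≅ Z^6, C_1 ≅ Z^15, C_2 ≅ Z^10.

The boundary map ∂_1: C_1 → C_0 sends each edge [p,q] (with p < q) to q − p. For instance
  ∂[v_0,v_1] = [v_1] − [v_0].
As a 6×15 matrix over Z this has rank 5, with invariant factors (1,1,1,1,1).

Boundary ∂_2: C_2 → C_1 acts by ∂[p,q,r] = [q,r] − [p,r] + [p,q]. For instance
  ∂[v_0,v_1,v_3] = [v_1,v_3] − [v_0,v_3] + [v_0,v_1],
  ∂[v_0,v_2,v_4] = [v_2,v_4] − [v_0,v_4] + [v_0,v_2].
The resulting 15×10 matrix has rank 10, and its Smith normal form has invariant factors (1,1,1,1,1,1,1,1,1,2).

From H_k ≅ ker(∂_k) / im(∂_{k+1}) we obtain:

  H_2: rank ker ∂_2 − rank ∂_3 = (10 − 10) − 0 = 0, and there is no ∂_3, so H_2 ≅ 0.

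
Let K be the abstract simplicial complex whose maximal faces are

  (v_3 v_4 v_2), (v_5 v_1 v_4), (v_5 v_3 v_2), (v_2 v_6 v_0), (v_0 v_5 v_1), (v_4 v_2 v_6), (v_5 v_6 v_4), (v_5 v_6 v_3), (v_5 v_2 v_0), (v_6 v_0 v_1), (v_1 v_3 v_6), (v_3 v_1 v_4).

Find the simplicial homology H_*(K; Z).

Order the vertices as v_0 < v_1 < v_2 < v_3 < v_4 < v_5 < v_6. Listing each simplex with vertices in this order, K has dimension 2 with simplices:

  0-simplices (7): [v_0], [v_1], [v_2], [v_3], [v_4], [v_5], [v_6]
  1-simplices (18): (18 of them)
  2-simplices (12): (12 of them)

giving chain groups C_0 ≅ Z^7, C_1 ≅ Z^18, C_2 ≅ Z^12.

∂_1: C_1 → C_0 is given by ∂[p,q] = [q] − [p]. For instance
  ∂[v_5,v_6] = [v_6] − [v_5].
The resulting 7×18 matrix has rank 6, and its Smith normal form has invariant factors (1,1,1,1,1,1).

Boundary ∂_2: C_2 → C_1 acts by ∂[p,q,r] = [q,r] − [p,r] + [p,q]. For instance
  ∂[v_0,v_2,v_6] = [v_2,v_6] − [v_0,v_6] + [v_0,v_2],
  ∂[v_1,v_3,v_6] = [v_3,v_6] − [v_1,v_6] + [v_1,v_3].
The 18×12 boundary matrix has rank 12 and Smith normal form diag(1,1,1,1,1,1,1,1,1,1,1,2).

From H_k ≅ ker(∂_k) / im(∂_{k+1}) we obtain:

  H_0: rank C_0 − rank ∂_1 = 7 − 6 = 1, and the invariant factors of ∂_1 are all 1, so H_0 ≅ Z.
  H_1: rank ker ∂_1 − rank ∂_2 = (18 − 6) − 12 = 0, and ∂_2 has invariant factor 2 > 1, so H_1 ≅ Z_2.
  H_2: rank ker ∂_2 − rank ∂_3 = (12 − 12) − 0 = 0, and there is no ∂_3, so H_2 ≅ 0.

H_0 = Z,  H_1 = Z_2,  H_2 = 0.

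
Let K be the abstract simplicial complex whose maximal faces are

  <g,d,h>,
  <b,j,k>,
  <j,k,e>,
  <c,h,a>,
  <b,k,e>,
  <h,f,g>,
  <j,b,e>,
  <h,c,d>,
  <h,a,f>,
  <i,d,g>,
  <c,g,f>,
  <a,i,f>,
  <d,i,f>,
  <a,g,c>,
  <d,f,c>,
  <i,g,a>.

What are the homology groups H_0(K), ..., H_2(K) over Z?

H_0 ≅ Z^2,  H_1 ≅ Z/2,  H_2 ≅ Z.

We work with the vertex ordering a < b < c < d < e < f < g < h < i < j < k. The simplices of K, each written with vertices in increasing order, are:

  0-simplices (11): a, b, c, d, e, f, g, h, i, j, k
  1-simplices (24): ac, af, ag, ah, ai, be, bj, bk, cd, cf, cg, ch, df, dg, dh, di, ej, ek, fg, fh, fi, gh, gi, jk
  2-simplices (16): acg, ach, afh, afi, agi, bej, bek, bjk, cdf, cdh, cfg, dfi, dgh, dgi, ejk, fgh

Hence C_0 ≅ Z^11, C_1 ≅ Z^24, C_2 ≅ Z^16.

Boundary ∂_1: C_1 → C_0 sends each edge [p,q] (with p < q) to q − p.
The 11×24 boundary matrix has rank 9 and Smith normal form diag(1,1,1,1,1,1,1,1,1).

The boundary map ∂_2: C_2 → C_1 sends each 2-simplex [p,q,r] to [q,r] − [p,r] + [p,q]. For instance
  ∂bek = ek − bk + be,
  ∂fgh = gh − fh + fg.
The 24×16 boundary matrix has rank 15 and Smith normal form diag(1,1,1,1,1,1,1,1,1,1,1,1,1,1,2).

Computing H_k = (kernel of ∂_k) / (image of ∂_{k+1}):

  H_0: rank C_0 − rank ∂_1 = 11 − 9 = 2, and the invariant factors of ∂_1 are all 1, so H_0 = Z^2.
  H_1: rank ker ∂_1 − rank ∂_2 = (24 − 9) − 15 = 0, and ∂_2 has invariant factor 2 > 1, so H_1 = Z/2.
  H_2: rank ker ∂_2 − rank ∂_3 = (16 − 15) − 0 = 1, and there is no ∂_3, so H_2 = Z.

As a check, the Euler characteristic is 11 − 24 + 16 = 3, which agrees with 2 − 0 + 1 = 3.
(K is a triangulation of the disjoint union of the real projective plane RP^2 and the 2-sphere S^2.)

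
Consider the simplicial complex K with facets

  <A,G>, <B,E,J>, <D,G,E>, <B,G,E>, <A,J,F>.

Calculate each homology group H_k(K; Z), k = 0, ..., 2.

H_0 ≅ Z,  H_1 ≅ Z,  H_2 = 0.

We work with the vertex ordering A < B < D < E < F < G < J. The simplices of K, each written with vertices in increasing order, are:

  0-simplices (7): A, B, D, E, F, G, J
  1-simplices (11): AF, AG, AJ, BE, BG, BJ, DE, DG, EG, EJ, FJ
  2-simplices (4): AFJ, BEG, BEJ, DEG

Hence C_0 ≅ Z^7, C_1 ≅ Z^11, C_2 ≅ Z^4.

Boundary ∂_1: C_1 → C_0 maps an edge to its endpoints' difference, ∂[p,q] = q − p.
The resulting 7×11 matrix has rank 6, and its Smith normal form has invariant factors (1,1,1,1,1,1).

Boundary ∂_2: C_2 → C_1 sends each 2-simplex [p,q,r] to [q,r] − [p,r] + [p,q]. For instance
  ∂AFJ = FJ − AJ + AF,
  ∂BEG = EG − BG + BE.
As a 11×4 matrix over Z this has rank 4, with invariant factors (1,1,1,1).

Computing H_k = (kernel of ∂_k) / (image of ∂_{k+1}):

  H_0: rank C_0 − rank ∂_1 = 7 − 6 = 1, and the invariant factors of ∂_1 are all 1, so H_0 ≅ Z.
  H_1: rank ker ∂_1 − rank ∂_2 = (11 − 6) − 4 = 1, and the invariant factors of ∂_2 are all 1, so H_1 ≅ Z.
  H_2: rank ker ∂_2 − rank ∂_3 = (4 − 4) − 0 = 0, and there is no ∂_3, so H_2 ≅ 0.

As a check, the Euler characteristic is 7 − 11 + 4 = 0, which agrees with 1 − 1 + 0 = 0.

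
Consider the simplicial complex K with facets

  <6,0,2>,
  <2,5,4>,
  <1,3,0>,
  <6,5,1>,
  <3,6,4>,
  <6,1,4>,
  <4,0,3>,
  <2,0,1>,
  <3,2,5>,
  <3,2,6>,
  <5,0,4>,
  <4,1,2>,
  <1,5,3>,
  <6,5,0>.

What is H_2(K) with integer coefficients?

Order the vertices as 0 < 1 < 2 < 3 < 4 < 5 < 6. Listing each simplex with vertices in this order, K has dimension 2 with simplices:

  0-simplices (7): [0], [1], [2], [3], [4], [5], [6]
  1-simplices (21): [0,1], [0,2], [0,3], [0,4], [0,5], [0,6], [1,2], [1,3], [1,4], [1,5], [1,6], [2,3], [2,4], [2,5], [2,6], [3,4], [3,5], [3,6], [4,5], [4,6], [5,6]
  2-simplices (14): [0,1,2], [0,1,3], [0,2,6], [0,3,4], [0,4,5], [0,5,6], [1,2,4], [1,3,5], [1,4,6], [1,5,6], [2,3,5], [2,3,6], [2,4,5], [3,4,6]

so the chain groups are C_0 ≅ Z^7, C_1 ≅ Z^21, C_2 ≅ Z^14.

∂_1: C_1 → C_0 sends each edge [p,q] (with p < q) to q − p.
The 7×21 boundary matrix has rank 6 and Smith normal form diag(1,1,1,1,1,1).

Boundary ∂_2: C_2 → C_1 acts by ∂[p,q,r] = [q,r] − [p,r] + [p,q]. For instance
  ∂[1,5,6] = [5,6] − [1,6] + [1,5],
  ∂[0,1,3] = [1,3] − [0,3] + [0,1].
The resulting 21×14 matrix has rank 13, and its Smith normal form has invariant factors (1,1,1,1,1,1,1,1,1,1,1,1,1).

Reading off H_k = ker ∂_k / im ∂_{k+1}:

  H_2: rank ker ∂_2 − rank ∂_3 = (14 − 13) − 0 = 1, and there is no ∂_3, so H_2 ≅ Z.

H_2 = Z.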